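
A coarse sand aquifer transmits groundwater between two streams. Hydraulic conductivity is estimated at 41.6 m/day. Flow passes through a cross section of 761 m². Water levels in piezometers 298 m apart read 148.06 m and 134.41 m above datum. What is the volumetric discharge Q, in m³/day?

1450

Hydraulic gradient i = (148.06 − 134.41) / 298 = 13.65 / 298 = 0.04581.
Darcy's law: Q = K · A · i = 41.60 × 761.0 × 0.04581 = 1450 m³/day.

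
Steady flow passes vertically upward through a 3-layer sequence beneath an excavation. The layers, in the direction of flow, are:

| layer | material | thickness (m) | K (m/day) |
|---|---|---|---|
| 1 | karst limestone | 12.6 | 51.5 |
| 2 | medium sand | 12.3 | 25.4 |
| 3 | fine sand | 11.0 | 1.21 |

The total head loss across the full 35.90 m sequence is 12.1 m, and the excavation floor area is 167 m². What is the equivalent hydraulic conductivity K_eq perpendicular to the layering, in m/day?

Flow is perpendicular to layering, so the layers act in series and the equivalent K is the thickness-weighted harmonic mean.
Total thickness L = 12.6 + 12.3 + 11.0 = 35.90 m.
Σ(b_i/K_i) = 12.6/51.5 + 12.3/25.4 + 11.0/1.21 = 9.820 d.
K_eq = L / Σ(b_i/K_i) = 35.90 / 9.820 = 3.656 m/day.

3.66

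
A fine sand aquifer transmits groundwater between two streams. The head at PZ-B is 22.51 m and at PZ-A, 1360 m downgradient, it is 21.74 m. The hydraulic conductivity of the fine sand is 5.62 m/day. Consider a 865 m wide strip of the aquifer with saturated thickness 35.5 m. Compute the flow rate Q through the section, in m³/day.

Cross-sectional area A = 865 × 35.5 = 30708 m².
Hydraulic gradient i = (22.51 − 21.74) / 1360 = 0.77 / 1360 = 0.0005662.
Darcy's law: Q = K · A · i = 5.620 × 30708 × 0.0005662 = 97.71 m³/day.

97.7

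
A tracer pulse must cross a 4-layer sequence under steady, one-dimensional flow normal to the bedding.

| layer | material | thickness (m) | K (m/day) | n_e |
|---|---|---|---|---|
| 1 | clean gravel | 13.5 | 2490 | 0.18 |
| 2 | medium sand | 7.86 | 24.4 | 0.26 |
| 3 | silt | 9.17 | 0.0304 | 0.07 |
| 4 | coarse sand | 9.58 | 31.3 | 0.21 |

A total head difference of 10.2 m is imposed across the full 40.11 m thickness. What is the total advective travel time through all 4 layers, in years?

0.578

With flow normal to the layers, continuity requires the same specific discharge q through every layer.
Σ(b_i/K_i) = 13.5/2490 + 7.86/24.4 + 9.17/0.0304 + 9.58/31.3 = 302.3 d.
q = Δh / Σ(b_i/K_i) = 10.2 / 302.3 = 0.03374 m/day.
In each layer the seepage velocity is v_i = q/n_i, so the layer transit time is t_i = b_i·n_i / q:
  layer 1 (clean gravel): t_1 = 13.5 × 0.18 / 0.03374 = 72.01 d
  layer 2 (medium sand): t_2 = 7.86 × 0.26 / 0.03374 = 60.56 d
  layer 3 (silt): t_3 = 9.17 × 0.07 / 0.03374 = 19.02 d
  layer 4 (coarse sand): t_4 = 9.58 × 0.21 / 0.03374 = 59.62 d
Total t = Σ t_i = 211.2 days = 0.5783 years.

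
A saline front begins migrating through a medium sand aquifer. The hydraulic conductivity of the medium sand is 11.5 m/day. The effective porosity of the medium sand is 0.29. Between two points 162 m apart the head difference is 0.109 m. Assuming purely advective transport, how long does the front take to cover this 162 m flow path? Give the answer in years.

16.6

Hydraulic gradient i = Δh / L = 0.109 / 162 = 0.0006728.
Darcy flux q = K · i = 11.50 × 0.0006728 = 0.007738 m/day.
Seepage velocity v = q / n_e = 0.007738 / 0.29 = 0.02668 m/day.
Travel time t = L / v = 162 / 0.02668 = 6072 days = 16.62 years.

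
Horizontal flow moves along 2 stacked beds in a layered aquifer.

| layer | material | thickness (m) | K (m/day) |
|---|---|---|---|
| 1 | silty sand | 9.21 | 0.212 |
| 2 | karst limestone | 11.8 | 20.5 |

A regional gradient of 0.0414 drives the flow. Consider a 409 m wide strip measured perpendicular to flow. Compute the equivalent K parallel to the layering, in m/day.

Flow is parallel to layering, so each bed carries its own Darcy discharge and the transmissivities add.
Σ(K_i·b_i) = 0.212×9.21 + 20.5×11.8 = 243.9 m²/day.
Total thickness b = 21.01 m, so K_eq = Σ(K_i·b_i)/b = 11.61 m/day.

11.6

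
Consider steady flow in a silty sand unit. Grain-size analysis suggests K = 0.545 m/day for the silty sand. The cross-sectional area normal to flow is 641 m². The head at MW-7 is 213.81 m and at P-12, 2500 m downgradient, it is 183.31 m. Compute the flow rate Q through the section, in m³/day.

Hydraulic gradient i = (213.81 − 183.31) / 2500 = 30.5 / 2500 = 0.01220.
Darcy's law: Q = K · A · i = 0.5450 × 641.0 × 0.01220 = 4.262 m³/day.

4.26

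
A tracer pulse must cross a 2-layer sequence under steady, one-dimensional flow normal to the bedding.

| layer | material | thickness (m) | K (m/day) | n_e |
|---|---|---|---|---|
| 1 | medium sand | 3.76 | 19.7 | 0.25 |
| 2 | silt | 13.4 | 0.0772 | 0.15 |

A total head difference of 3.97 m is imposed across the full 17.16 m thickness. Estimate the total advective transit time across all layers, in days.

With flow normal to the layers, continuity requires the same specific discharge q through every layer.
Σ(b_i/K_i) = 3.76/19.7 + 13.4/0.0772 = 173.8 d.
q = Δh / Σ(b_i/K_i) = 3.97 / 173.8 = 0.02285 m/day.
In each layer the seepage velocity is v_i = q/n_i, so the layer transit time is t_i = b_i·n_i / q:
  layer 1 (medium sand): t_1 = 3.76 × 0.25 / 0.02285 = 41.14 d
  layer 2 (silt): t_2 = 13.4 × 0.15 / 0.02285 = 87.98 d
Total t = Σ t_i = 129.1 days.

129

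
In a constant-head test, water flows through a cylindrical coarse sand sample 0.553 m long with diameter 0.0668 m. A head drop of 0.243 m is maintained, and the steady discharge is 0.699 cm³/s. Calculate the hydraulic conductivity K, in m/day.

Cross-sectional area A = π·(d/2)² = π × (0.0668/2)² = 0.003505 m².
Convert discharge: 0.699 cm³/s = 6.990e-07 m³/s.
Darcy's law rearranged: K = Q·L / (A·Δh) = 6.990e-07 × 0.553 / (0.003505 × 0.243) = 0.0004539 m/s = 39.22 m/day.

39.2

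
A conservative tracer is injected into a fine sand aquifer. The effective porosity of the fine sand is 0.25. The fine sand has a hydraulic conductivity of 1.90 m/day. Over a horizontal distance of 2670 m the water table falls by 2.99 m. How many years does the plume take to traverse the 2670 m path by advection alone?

Hydraulic gradient i = Δh / L = 2.99 / 2670 = 0.001120.
Darcy flux q = K · i = 1.900 × 0.001120 = 0.002128 m/day.
Seepage velocity v = q / n_e = 0.002128 / 0.25 = 0.008511 m/day.
Travel time t = L / v = 2670 / 0.008511 = 3.137e+05 days = 858.9 years.

859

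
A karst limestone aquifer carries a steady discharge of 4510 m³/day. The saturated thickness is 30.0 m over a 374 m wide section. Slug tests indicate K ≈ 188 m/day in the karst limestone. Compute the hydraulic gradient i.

Cross-sectional area A = 374 × 30.0 = 11220 m².
From Q = K·A·i, i = Q / (K·A) = 4510 / (188.0 × 11220) = 0.002138.

0.00214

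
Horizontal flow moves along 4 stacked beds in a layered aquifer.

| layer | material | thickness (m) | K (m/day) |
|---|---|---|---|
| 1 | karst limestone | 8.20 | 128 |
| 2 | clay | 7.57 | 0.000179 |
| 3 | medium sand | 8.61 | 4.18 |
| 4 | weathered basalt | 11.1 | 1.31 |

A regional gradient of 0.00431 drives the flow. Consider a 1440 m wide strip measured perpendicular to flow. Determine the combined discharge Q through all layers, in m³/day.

Flow is parallel to layering, so each bed carries its own Darcy discharge and the transmissivities add.
Σ(K_i·b_i) = 128×8.20 + 0.000179×7.57 + 4.18×8.61 + 1.31×11.1 = 1100 m²/day.
Hydraulic gradient i = 0.00431.
Q = Σ(K_i·b_i) · W · i = 1100 × 1440 × 0.004310 = 6828 m³/day.

6830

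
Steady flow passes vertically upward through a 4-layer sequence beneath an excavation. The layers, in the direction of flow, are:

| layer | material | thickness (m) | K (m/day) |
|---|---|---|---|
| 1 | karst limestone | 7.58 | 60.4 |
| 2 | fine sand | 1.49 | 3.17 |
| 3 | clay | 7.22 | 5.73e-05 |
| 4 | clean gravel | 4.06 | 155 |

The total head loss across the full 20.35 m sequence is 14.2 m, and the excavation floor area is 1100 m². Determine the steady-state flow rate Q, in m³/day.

0.124

Flow is perpendicular to layering, so the layers act in series and the equivalent K is the thickness-weighted harmonic mean.
Total thickness L = 7.58 + 1.49 + 7.22 + 4.06 = 20.35 m.
Σ(b_i/K_i) = 7.58/60.4 + 1.49/3.17 + 7.22/5.73e-05 + 4.06/155 = 1.260e+05 d.
K_eq = L / Σ(b_i/K_i) = 20.35 / 1.260e+05 = 0.0001615 m/day.
Q = K_eq · A · (Δh/L) = 0.0001615 × 1100 × (14.2/20.35) = 0.1240 m³/day.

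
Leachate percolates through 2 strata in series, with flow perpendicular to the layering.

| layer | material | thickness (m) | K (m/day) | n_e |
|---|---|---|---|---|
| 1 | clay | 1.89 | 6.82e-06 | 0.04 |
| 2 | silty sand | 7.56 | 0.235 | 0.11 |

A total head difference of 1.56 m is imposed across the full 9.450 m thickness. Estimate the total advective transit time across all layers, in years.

441

With flow normal to the layers, continuity requires the same specific discharge q through every layer.
Σ(b_i/K_i) = 1.89/6.82e-06 + 7.56/0.235 = 2.772e+05 d.
q = Δh / Σ(b_i/K_i) = 1.56 / 2.772e+05 = 5.629e-06 m/day.
In each layer the seepage velocity is v_i = q/n_i, so the layer transit time is t_i = b_i·n_i / q:
  layer 1 (clay): t_1 = 1.89 × 0.04 / 5.629e-06 = 13432 d
  layer 2 (silty sand): t_2 = 7.56 × 0.11 / 5.629e-06 = 1.477e+05 d
Total t = Σ t_i = 1.612e+05 days = 441.3 years.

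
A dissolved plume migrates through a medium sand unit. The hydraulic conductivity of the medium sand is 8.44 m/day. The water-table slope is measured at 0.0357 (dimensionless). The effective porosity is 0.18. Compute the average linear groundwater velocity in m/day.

1.67

Hydraulic gradient i = 0.0357.
Darcy flux q = K · i = 8.440 × 0.03570 = 0.3013 m/day.
Seepage velocity v = q / n_e = 0.3013 / 0.18 = 1.674 m/day.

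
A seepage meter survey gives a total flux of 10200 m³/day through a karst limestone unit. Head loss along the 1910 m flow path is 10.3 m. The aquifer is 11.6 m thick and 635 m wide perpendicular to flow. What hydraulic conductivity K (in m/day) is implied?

257

Cross-sectional area A = 635 × 11.6 = 7366 m².
Hydraulic gradient i = Δh / L = 10.3 / 1910 = 0.005393.
From Q = K·A·i, K = Q / (A·i) = 10200 / (7366 × 0.005393) = 256.8 m/day.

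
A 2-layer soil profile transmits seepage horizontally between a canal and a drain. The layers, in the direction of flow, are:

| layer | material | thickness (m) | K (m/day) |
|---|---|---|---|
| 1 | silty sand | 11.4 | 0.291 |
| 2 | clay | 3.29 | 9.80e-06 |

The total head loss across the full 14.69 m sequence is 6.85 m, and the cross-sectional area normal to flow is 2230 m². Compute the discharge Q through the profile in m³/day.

Flow is perpendicular to layering, so the layers act in series and the equivalent K is the thickness-weighted harmonic mean.
Total thickness L = 11.4 + 3.29 = 14.69 m.
Σ(b_i/K_i) = 11.4/0.291 + 3.29/9.80e-06 = 3.358e+05 d.
K_eq = L / Σ(b_i/K_i) = 14.69 / 3.358e+05 = 4.375e-05 m/day.
Q = K_eq · A · (Δh/L) = 4.375e-05 × 2230 × (6.85/14.69) = 0.04550 m³/day.

0.0455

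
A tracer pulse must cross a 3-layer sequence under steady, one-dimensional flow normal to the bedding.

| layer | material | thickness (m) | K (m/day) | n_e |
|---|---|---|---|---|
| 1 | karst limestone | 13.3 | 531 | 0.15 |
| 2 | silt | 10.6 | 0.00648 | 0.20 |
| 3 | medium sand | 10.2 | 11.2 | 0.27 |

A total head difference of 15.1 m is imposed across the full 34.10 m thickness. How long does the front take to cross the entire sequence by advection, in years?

2.04

With flow normal to the layers, continuity requires the same specific discharge q through every layer.
Σ(b_i/K_i) = 13.3/531 + 10.6/0.00648 + 10.2/11.2 = 1637 d.
q = Δh / Σ(b_i/K_i) = 15.1 / 1637 = 0.009226 m/day.
In each layer the seepage velocity is v_i = q/n_i, so the layer transit time is t_i = b_i·n_i / q:
  layer 1 (karst limestone): t_1 = 13.3 × 0.15 / 0.009226 = 216.2 d
  layer 2 (silt): t_2 = 10.6 × 0.20 / 0.009226 = 229.8 d
  layer 3 (medium sand): t_3 = 10.2 × 0.27 / 0.009226 = 298.5 d
Total t = Σ t_i = 744.6 days = 2.038 years.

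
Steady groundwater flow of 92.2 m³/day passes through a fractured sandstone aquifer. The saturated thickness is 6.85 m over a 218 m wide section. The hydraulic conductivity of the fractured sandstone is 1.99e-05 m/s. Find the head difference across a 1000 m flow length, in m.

35.9

Convert K: 1.99e-05 m/s × 86400 = 1.719 m/day.
Cross-sectional area A = 218 × 6.85 = 1493 m².
From Q = K·A·i, i = Q / (K·A) = 92.2 / (1.719 × 1493) = 0.03591.
Head loss Δh = i · L = 0.03591 × 1000 = 35.91 m.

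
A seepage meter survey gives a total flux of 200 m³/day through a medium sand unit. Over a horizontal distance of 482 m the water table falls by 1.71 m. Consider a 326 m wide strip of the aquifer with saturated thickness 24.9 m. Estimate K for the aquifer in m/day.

Cross-sectional area A = 326 × 24.9 = 8117 m².
Hydraulic gradient i = Δh / L = 1.71 / 482 = 0.003548.
From Q = K·A·i, K = Q / (A·i) = 200 / (8117 × 0.003548) = 6.945 m/day.

6.94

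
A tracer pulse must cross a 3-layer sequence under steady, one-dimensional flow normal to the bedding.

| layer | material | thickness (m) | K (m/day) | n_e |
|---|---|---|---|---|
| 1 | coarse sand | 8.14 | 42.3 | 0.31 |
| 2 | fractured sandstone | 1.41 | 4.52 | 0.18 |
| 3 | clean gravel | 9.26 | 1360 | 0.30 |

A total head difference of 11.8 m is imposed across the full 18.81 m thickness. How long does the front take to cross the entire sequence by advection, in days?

0.241

With flow normal to the layers, continuity requires the same specific discharge q through every layer.
Σ(b_i/K_i) = 8.14/42.3 + 1.41/4.52 + 9.26/1360 = 0.5112 d.
q = Δh / Σ(b_i/K_i) = 11.8 / 0.5112 = 23.08 m/day.
In each layer the seepage velocity is v_i = q/n_i, so the layer transit time is t_i = b_i·n_i / q:
  layer 1 (coarse sand): t_1 = 8.14 × 0.31 / 23.08 = 0.1093 d
  layer 2 (fractured sandstone): t_2 = 1.41 × 0.18 / 23.08 = 0.01099 d
  layer 3 (clean gravel): t_3 = 9.26 × 0.30 / 23.08 = 0.1203 d
Total t = Σ t_i = 0.2407 days.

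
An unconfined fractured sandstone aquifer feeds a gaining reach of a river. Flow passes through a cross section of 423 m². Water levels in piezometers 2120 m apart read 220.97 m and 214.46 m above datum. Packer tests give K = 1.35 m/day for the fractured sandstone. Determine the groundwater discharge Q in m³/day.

Hydraulic gradient i = (220.97 − 214.46) / 2120 = 6.51 / 2120 = 0.003071.
Darcy's law: Q = K · A · i = 1.350 × 423.0 × 0.003071 = 1.754 m³/day.

1.75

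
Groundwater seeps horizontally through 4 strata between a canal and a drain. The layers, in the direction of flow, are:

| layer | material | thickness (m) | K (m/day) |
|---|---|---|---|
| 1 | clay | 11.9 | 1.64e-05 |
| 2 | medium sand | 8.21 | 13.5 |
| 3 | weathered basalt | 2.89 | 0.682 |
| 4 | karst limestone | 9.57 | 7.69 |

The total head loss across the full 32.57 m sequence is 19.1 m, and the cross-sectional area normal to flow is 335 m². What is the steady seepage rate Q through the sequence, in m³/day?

Flow is perpendicular to layering, so the layers act in series and the equivalent K is the thickness-weighted harmonic mean.
Total thickness L = 11.9 + 8.21 + 2.89 + 9.57 = 32.57 m.
Σ(b_i/K_i) = 11.9/1.64e-05 + 8.21/13.5 + 2.89/0.682 + 9.57/7.69 = 7.256e+05 d.
K_eq = L / Σ(b_i/K_i) = 32.57 / 7.256e+05 = 4.489e-05 m/day.
Q = K_eq · A · (Δh/L) = 4.489e-05 × 335 × (19.1/32.57) = 0.008818 m³/day.

0.00882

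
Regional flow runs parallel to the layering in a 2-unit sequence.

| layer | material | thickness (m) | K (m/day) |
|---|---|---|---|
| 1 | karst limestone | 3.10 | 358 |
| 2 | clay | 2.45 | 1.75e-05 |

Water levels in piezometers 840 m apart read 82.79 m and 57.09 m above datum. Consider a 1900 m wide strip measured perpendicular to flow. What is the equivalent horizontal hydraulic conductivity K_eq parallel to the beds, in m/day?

200

Flow is parallel to layering, so each bed carries its own Darcy discharge and the transmissivities add.
Σ(K_i·b_i) = 358×3.10 + 1.75e-05×2.45 = 1110 m²/day.
Total thickness b = 5.550 m, so K_eq = Σ(K_i·b_i)/b = 200.0 m/day.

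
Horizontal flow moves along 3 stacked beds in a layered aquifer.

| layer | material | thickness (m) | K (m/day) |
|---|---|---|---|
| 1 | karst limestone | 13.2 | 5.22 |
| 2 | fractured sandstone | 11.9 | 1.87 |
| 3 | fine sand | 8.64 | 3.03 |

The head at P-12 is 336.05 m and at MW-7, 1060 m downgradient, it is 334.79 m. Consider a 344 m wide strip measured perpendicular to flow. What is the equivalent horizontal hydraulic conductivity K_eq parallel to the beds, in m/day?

3.48

Flow is parallel to layering, so each bed carries its own Darcy discharge and the transmissivities add.
Σ(K_i·b_i) = 5.22×13.2 + 1.87×11.9 + 3.03×8.64 = 117.3 m²/day.
Total thickness b = 33.74 m, so K_eq = Σ(K_i·b_i)/b = 3.478 m/day.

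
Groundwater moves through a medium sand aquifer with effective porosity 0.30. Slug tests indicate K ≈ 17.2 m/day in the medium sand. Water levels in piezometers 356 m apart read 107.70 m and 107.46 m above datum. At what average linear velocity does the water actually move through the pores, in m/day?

Hydraulic gradient i = (107.70 − 107.46) / 356 = 0.24 / 356 = 0.0006742.
Darcy flux q = K · i = 17.20 × 0.0006742 = 0.01160 m/day.
Seepage velocity v = q / n_e = 0.01160 / 0.30 = 0.03865 m/day.

0.0387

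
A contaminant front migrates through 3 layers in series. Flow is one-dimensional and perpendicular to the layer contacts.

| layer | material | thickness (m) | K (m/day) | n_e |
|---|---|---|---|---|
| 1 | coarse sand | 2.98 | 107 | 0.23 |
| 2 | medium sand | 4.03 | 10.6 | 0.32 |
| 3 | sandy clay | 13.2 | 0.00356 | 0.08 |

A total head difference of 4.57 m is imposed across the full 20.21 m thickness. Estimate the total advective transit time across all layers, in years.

With flow normal to the layers, continuity requires the same specific discharge q through every layer.
Σ(b_i/K_i) = 2.98/107 + 4.03/10.6 + 13.2/0.00356 = 3708 d.
q = Δh / Σ(b_i/K_i) = 4.57 / 3708 = 0.001232 m/day.
In each layer the seepage velocity is v_i = q/n_i, so the layer transit time is t_i = b_i·n_i / q:
  layer 1 (coarse sand): t_1 = 2.98 × 0.23 / 0.001232 = 556.2 d
  layer 2 (medium sand): t_2 = 4.03 × 0.32 / 0.001232 = 1046 d
  layer 3 (sandy clay): t_3 = 13.2 × 0.08 / 0.001232 = 856.9 d
Total t = Σ t_i = 2459 days = 6.734 years.

6.73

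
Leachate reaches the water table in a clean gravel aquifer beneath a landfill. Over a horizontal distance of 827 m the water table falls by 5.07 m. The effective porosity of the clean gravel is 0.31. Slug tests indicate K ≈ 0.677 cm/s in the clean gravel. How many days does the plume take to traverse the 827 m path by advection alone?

71.5

Convert K: 0.677 cm/s × 864 = 584.9 m/day.
Hydraulic gradient i = Δh / L = 5.07 / 827 = 0.006131.
Darcy flux q = K · i = 584.9 × 0.006131 = 3.586 m/day.
Seepage velocity v = q / n_e = 3.586 / 0.31 = 11.57 m/day.
Travel time t = L / v = 827 / 11.57 = 71.49 days.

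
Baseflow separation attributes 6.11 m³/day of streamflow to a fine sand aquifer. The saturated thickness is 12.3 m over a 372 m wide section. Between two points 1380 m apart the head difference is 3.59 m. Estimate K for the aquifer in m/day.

Cross-sectional area A = 372 × 12.3 = 4576 m².
Hydraulic gradient i = Δh / L = 3.59 / 1380 = 0.002601.
From Q = K·A·i, K = Q / (A·i) = 6.11 / (4576 × 0.002601) = 0.5133 m/day.

0.513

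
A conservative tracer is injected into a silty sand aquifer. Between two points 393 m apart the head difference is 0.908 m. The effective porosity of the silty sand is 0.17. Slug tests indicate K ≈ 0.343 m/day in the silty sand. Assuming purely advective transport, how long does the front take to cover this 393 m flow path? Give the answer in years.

231

Hydraulic gradient i = Δh / L = 0.908 / 393 = 0.002310.
Darcy flux q = K · i = 0.3430 × 0.002310 = 0.0007925 m/day.
Seepage velocity v = q / n_e = 0.0007925 / 0.17 = 0.004662 m/day.
Travel time t = L / v = 393 / 0.004662 = 84305 days = 230.8 years.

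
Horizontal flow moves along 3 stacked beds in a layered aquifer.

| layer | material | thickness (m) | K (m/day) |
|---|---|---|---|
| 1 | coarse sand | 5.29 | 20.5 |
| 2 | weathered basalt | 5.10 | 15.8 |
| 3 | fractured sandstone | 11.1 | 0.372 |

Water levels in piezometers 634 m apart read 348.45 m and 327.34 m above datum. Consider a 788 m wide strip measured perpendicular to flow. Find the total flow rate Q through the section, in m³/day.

Flow is parallel to layering, so each bed carries its own Darcy discharge and the transmissivities add.
Σ(K_i·b_i) = 20.5×5.29 + 15.8×5.10 + 0.372×11.1 = 193.2 m²/day.
Hydraulic gradient i = (348.45 − 327.34) / 634 = 21.11 / 634 = 0.03330.
Q = Σ(K_i·b_i) · W · i = 193.2 × 788 × 0.03330 = 5068 m³/day.

5070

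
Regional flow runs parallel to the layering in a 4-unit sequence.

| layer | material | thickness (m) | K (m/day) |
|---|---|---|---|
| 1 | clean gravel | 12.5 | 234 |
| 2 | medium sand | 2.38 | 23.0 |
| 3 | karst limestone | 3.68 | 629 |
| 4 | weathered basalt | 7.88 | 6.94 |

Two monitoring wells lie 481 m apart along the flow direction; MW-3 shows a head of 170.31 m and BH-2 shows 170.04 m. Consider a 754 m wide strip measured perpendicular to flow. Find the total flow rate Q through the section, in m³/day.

2260

Flow is parallel to layering, so each bed carries its own Darcy discharge and the transmissivities add.
Σ(K_i·b_i) = 234×12.5 + 23.0×2.38 + 629×3.68 + 6.94×7.88 = 5349 m²/day.
Hydraulic gradient i = (170.31 − 170.04) / 481 = 0.27 / 481 = 0.0005613.
Q = Σ(K_i·b_i) · W · i = 5349 × 754 × 0.0005613 = 2264 m³/day.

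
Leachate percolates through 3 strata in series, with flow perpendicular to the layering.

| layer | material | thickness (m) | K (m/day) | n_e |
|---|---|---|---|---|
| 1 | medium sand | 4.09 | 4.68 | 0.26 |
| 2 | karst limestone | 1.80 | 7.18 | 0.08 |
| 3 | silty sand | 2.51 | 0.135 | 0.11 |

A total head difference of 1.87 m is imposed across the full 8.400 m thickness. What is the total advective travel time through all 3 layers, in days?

With flow normal to the layers, continuity requires the same specific discharge q through every layer.
Σ(b_i/K_i) = 4.09/4.68 + 1.80/7.18 + 2.51/0.135 = 19.72 d.
q = Δh / Σ(b_i/K_i) = 1.87 / 19.72 = 0.09484 m/day.
In each layer the seepage velocity is v_i = q/n_i, so the layer transit time is t_i = b_i·n_i / q:
  layer 1 (medium sand): t_1 = 4.09 × 0.26 / 0.09484 = 11.21 d
  layer 2 (karst limestone): t_2 = 1.80 × 0.08 / 0.09484 = 1.518 d
  layer 3 (silty sand): t_3 = 2.51 × 0.11 / 0.09484 = 2.911 d
Total t = Σ t_i = 15.64 days.

15.6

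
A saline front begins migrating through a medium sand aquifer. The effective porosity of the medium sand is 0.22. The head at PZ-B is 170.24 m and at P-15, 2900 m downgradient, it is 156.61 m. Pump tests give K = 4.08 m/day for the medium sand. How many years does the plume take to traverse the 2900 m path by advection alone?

Hydraulic gradient i = (170.24 − 156.61) / 2900 = 13.63 / 2900 = 0.004700.
Darcy flux q = K · i = 4.080 × 0.004700 = 0.01918 m/day.
Seepage velocity v = q / n_e = 0.01918 / 0.22 = 0.08716 m/day.
Travel time t = L / v = 2900 / 0.08716 = 33271 days = 91.09 years.

91.1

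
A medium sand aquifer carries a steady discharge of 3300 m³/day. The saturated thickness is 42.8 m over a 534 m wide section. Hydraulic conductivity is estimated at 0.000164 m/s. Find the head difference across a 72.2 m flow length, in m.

Convert K: 0.000164 m/s × 86400 = 14.17 m/day.
Cross-sectional area A = 534 × 42.8 = 22855 m².
From Q = K·A·i, i = Q / (K·A) = 3300 / (14.17 × 22855) = 0.01019.
Head loss Δh = i · L = 0.01019 × 72.2 = 0.7357 m.

0.736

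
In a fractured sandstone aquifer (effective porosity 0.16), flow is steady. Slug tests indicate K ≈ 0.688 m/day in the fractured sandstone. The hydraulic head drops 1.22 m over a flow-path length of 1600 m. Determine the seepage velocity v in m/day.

Hydraulic gradient i = Δh / L = 1.22 / 1600 = 0.0007625.
Darcy flux q = K · i = 0.6880 × 0.0007625 = 0.0005246 m/day.
Seepage velocity v = q / n_e = 0.0005246 / 0.16 = 0.003279 m/day.

0.00328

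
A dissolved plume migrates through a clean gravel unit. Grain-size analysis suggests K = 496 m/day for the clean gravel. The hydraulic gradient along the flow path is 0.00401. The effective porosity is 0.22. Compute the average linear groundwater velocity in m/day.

9.04

Hydraulic gradient i = 0.00401.
Darcy flux q = K · i = 496.0 × 0.004010 = 1.989 m/day.
Seepage velocity v = q / n_e = 1.989 / 0.22 = 9.041 m/day.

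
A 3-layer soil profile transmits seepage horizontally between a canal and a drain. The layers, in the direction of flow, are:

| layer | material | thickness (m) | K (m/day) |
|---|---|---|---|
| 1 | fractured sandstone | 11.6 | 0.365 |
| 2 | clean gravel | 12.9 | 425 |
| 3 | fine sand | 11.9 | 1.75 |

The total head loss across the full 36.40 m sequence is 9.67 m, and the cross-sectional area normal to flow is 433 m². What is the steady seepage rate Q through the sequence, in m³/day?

Flow is perpendicular to layering, so the layers act in series and the equivalent K is the thickness-weighted harmonic mean.
Total thickness L = 11.6 + 12.9 + 11.9 = 36.40 m.
Σ(b_i/K_i) = 11.6/0.365 + 12.9/425 + 11.9/1.75 = 38.61 d.
K_eq = L / Σ(b_i/K_i) = 36.40 / 38.61 = 0.9427 m/day.
Q = K_eq · A · (Δh/L) = 0.9427 × 433 × (9.67/36.40) = 108.4 m³/day.

108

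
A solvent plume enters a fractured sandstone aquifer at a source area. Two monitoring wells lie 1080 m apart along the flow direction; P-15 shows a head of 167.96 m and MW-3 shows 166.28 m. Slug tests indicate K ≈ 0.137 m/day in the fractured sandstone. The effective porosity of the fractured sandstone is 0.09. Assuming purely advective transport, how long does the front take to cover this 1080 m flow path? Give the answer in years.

Hydraulic gradient i = (167.96 − 166.28) / 1080 = 1.68 / 1080 = 0.001556.
Darcy flux q = K · i = 0.1370 × 0.001556 = 0.0002131 m/day.
Seepage velocity v = q / n_e = 0.0002131 / 0.09 = 0.002368 m/day.
Travel time t = L / v = 1080 / 0.002368 = 4.561e+05 days = 1249 years.

1250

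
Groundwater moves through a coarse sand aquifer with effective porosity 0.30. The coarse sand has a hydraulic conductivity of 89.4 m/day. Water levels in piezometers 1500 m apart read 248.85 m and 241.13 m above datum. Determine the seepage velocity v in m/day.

1.53

Hydraulic gradient i = (248.85 − 241.13) / 1500 = 7.72 / 1500 = 0.005147.
Darcy flux q = K · i = 89.40 × 0.005147 = 0.4601 m/day.
Seepage velocity v = q / n_e = 0.4601 / 0.30 = 1.534 m/day.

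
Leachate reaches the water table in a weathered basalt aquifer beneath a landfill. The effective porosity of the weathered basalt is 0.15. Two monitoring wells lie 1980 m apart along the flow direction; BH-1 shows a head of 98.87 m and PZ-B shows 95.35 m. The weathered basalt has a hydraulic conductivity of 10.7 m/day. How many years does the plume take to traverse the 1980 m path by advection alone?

Hydraulic gradient i = (98.87 − 95.35) / 1980 = 3.52 / 1980 = 0.001778.
Darcy flux q = K · i = 10.70 × 0.001778 = 0.01902 m/day.
Seepage velocity v = q / n_e = 0.01902 / 0.15 = 0.1268 m/day.
Travel time t = L / v = 1980 / 0.1268 = 15613 days = 42.75 years.

42.7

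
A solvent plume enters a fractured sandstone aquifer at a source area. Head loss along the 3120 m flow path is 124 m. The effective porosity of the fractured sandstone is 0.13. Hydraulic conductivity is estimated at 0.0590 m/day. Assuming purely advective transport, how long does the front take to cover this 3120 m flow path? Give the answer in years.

Hydraulic gradient i = Δh / L = 124 / 3120 = 0.03974.
Darcy flux q = K · i = 0.05900 × 0.03974 = 0.002345 m/day.
Seepage velocity v = q / n_e = 0.002345 / 0.13 = 0.01804 m/day.
Travel time t = L / v = 3120 / 0.01804 = 1.730e+05 days = 473.6 years.

474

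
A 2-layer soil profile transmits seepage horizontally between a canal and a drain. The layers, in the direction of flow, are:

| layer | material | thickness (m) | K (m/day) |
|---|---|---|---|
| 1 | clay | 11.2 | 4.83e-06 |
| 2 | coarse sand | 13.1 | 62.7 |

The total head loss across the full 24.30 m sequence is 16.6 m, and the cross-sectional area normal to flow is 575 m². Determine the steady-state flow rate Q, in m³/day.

Flow is perpendicular to layering, so the layers act in series and the equivalent K is the thickness-weighted harmonic mean.
Total thickness L = 11.2 + 13.1 = 24.30 m.
Σ(b_i/K_i) = 11.2/4.83e-06 + 13.1/62.7 = 2.319e+06 d.
K_eq = L / Σ(b_i/K_i) = 24.30 / 2.319e+06 = 1.048e-05 m/day.
Q = K_eq · A · (Δh/L) = 1.048e-05 × 575 × (16.6/24.30) = 0.004116 m³/day.

0.00412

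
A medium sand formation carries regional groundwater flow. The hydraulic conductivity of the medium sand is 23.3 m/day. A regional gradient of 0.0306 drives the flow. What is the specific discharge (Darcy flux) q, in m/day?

0.713

Hydraulic gradient i = 0.0306.
Specific discharge q = K · i = 23.30 × 0.03060 = 0.7130 m/day.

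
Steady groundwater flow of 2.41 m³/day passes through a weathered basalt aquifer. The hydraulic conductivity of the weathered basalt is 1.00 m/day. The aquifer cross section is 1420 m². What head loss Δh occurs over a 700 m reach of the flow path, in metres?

From Q = K·A·i, i = Q / (K·A) = 2.41 / (1.000 × 1420) = 0.001697.
Head loss Δh = i · L = 0.001697 × 700 = 1.188 m.

1.19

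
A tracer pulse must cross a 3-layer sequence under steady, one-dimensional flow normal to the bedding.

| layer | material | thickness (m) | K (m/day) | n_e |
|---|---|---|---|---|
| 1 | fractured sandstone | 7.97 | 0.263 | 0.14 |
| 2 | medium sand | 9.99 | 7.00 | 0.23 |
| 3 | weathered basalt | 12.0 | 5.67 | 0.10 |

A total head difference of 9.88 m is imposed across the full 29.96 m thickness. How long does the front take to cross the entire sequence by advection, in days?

With flow normal to the layers, continuity requires the same specific discharge q through every layer.
Σ(b_i/K_i) = 7.97/0.263 + 9.99/7.00 + 12.0/5.67 = 33.85 d.
q = Δh / Σ(b_i/K_i) = 9.88 / 33.85 = 0.2919 m/day.
In each layer the seepage velocity is v_i = q/n_i, so the layer transit time is t_i = b_i·n_i / q:
  layer 1 (fractured sandstone): t_1 = 7.97 × 0.14 / 0.2919 = 3.823 d
  layer 2 (medium sand): t_2 = 9.99 × 0.23 / 0.2919 = 7.872 d
  layer 3 (weathered basalt): t_3 = 12.0 × 0.10 / 0.2919 = 4.111 d
Total t = Σ t_i = 15.81 days.

15.8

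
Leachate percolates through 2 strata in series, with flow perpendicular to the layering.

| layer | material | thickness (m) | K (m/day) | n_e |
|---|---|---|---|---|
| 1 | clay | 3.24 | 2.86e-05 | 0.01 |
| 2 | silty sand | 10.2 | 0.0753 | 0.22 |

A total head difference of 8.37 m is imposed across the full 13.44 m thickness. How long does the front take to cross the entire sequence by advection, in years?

With flow normal to the layers, continuity requires the same specific discharge q through every layer.
Σ(b_i/K_i) = 3.24/2.86e-05 + 10.2/0.0753 = 1.134e+05 d.
q = Δh / Σ(b_i/K_i) = 8.37 / 1.134e+05 = 7.380e-05 m/day.
In each layer the seepage velocity is v_i = q/n_i, so the layer transit time is t_i = b_i·n_i / q:
  layer 1 (clay): t_1 = 3.24 × 0.01 / 7.380e-05 = 439.1 d
  layer 2 (silty sand): t_2 = 10.2 × 0.22 / 7.380e-05 = 30409 d
Total t = Σ t_i = 30848 days = 84.46 years.

84.5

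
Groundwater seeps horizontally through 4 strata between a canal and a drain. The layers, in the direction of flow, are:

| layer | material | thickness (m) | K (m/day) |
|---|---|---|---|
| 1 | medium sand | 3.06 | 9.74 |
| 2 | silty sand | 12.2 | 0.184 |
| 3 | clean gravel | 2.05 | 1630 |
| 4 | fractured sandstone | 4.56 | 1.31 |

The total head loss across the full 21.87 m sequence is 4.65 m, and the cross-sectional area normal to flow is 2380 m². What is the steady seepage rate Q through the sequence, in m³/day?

Flow is perpendicular to layering, so the layers act in series and the equivalent K is the thickness-weighted harmonic mean.
Total thickness L = 3.06 + 12.2 + 2.05 + 4.56 = 21.87 m.
Σ(b_i/K_i) = 3.06/9.74 + 12.2/0.184 + 2.05/1630 + 4.56/1.31 = 70.10 d.
K_eq = L / Σ(b_i/K_i) = 21.87 / 70.10 = 0.3120 m/day.
Q = K_eq · A · (Δh/L) = 0.3120 × 2380 × (4.65/21.87) = 157.9 m³/day.

158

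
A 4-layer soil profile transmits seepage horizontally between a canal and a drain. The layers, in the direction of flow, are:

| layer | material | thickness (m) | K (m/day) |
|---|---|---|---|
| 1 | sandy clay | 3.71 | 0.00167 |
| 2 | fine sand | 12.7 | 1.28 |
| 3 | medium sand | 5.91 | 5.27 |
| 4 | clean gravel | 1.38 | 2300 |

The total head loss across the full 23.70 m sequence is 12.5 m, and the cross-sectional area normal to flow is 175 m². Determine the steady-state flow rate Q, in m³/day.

Flow is perpendicular to layering, so the layers act in series and the equivalent K is the thickness-weighted harmonic mean.
Total thickness L = 3.71 + 12.7 + 5.91 + 1.38 = 23.70 m.
Σ(b_i/K_i) = 3.71/0.00167 + 12.7/1.28 + 5.91/5.27 + 1.38/2300 = 2233 d.
K_eq = L / Σ(b_i/K_i) = 23.70 / 2233 = 0.01062 m/day.
Q = K_eq · A · (Δh/L) = 0.01062 × 175 × (12.5/23.70) = 0.9798 m³/day.

0.980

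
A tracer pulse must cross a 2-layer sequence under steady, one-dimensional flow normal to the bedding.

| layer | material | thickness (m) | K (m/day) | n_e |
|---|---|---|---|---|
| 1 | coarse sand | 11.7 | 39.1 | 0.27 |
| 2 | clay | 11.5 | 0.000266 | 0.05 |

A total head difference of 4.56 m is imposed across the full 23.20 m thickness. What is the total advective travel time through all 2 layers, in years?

With flow normal to the layers, continuity requires the same specific discharge q through every layer.
Σ(b_i/K_i) = 11.7/39.1 + 11.5/0.000266 = 43233 d.
q = Δh / Σ(b_i/K_i) = 4.56 / 43233 = 0.0001055 m/day.
In each layer the seepage velocity is v_i = q/n_i, so the layer transit time is t_i = b_i·n_i / q:
  layer 1 (coarse sand): t_1 = 11.7 × 0.27 / 0.0001055 = 29950 d
  layer 2 (clay): t_2 = 11.5 × 0.05 / 0.0001055 = 5452 d
Total t = Σ t_i = 35402 days = 96.93 years.

96.9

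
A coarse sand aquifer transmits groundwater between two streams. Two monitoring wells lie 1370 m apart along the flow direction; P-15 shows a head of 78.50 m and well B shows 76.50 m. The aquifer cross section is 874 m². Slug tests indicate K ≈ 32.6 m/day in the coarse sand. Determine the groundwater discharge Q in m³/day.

41.6

Hydraulic gradient i = (78.50 − 76.50) / 1370 = 2 / 1370 = 0.001460.
Darcy's law: Q = K · A · i = 32.60 × 874.0 × 0.001460 = 41.59 m³/day.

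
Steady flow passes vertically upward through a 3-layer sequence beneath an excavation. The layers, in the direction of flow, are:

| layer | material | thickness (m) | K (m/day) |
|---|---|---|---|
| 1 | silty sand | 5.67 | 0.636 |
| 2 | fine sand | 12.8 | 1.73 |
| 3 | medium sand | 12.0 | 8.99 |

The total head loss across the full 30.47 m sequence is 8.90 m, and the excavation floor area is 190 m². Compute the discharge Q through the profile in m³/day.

95.8

Flow is perpendicular to layering, so the layers act in series and the equivalent K is the thickness-weighted harmonic mean.
Total thickness L = 5.67 + 12.8 + 12.0 = 30.47 m.
Σ(b_i/K_i) = 5.67/0.636 + 12.8/1.73 + 12.0/8.99 = 17.65 d.
K_eq = L / Σ(b_i/K_i) = 30.47 / 17.65 = 1.726 m/day.
Q = K_eq · A · (Δh/L) = 1.726 × 190 × (8.90/30.47) = 95.81 m³/day.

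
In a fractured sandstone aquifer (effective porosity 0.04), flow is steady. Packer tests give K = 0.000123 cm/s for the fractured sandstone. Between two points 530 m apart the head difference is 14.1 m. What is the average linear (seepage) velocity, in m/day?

Convert K: 0.000123 cm/s × 864 = 0.1063 m/day.
Hydraulic gradient i = Δh / L = 14.1 / 530 = 0.02660.
Darcy flux q = K · i = 0.1063 × 0.02660 = 0.002827 m/day.
Seepage velocity v = q / n_e = 0.002827 / 0.04 = 0.07068 m/day.

0.0707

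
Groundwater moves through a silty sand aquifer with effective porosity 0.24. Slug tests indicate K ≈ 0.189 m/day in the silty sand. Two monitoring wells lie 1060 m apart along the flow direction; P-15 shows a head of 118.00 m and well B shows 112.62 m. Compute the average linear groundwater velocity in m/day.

Hydraulic gradient i = (118.00 − 112.62) / 1060 = 5.38 / 1060 = 0.005075.
Darcy flux q = K · i = 0.1890 × 0.005075 = 0.0009593 m/day.
Seepage velocity v = q / n_e = 0.0009593 / 0.24 = 0.003997 m/day.

0.00400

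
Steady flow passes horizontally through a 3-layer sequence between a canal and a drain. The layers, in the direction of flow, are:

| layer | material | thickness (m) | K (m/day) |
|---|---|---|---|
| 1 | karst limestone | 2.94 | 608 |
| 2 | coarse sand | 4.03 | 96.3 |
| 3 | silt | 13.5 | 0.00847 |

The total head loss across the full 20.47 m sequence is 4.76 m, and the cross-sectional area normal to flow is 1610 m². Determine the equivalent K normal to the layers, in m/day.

0.0128

Flow is perpendicular to layering, so the layers act in series and the equivalent K is the thickness-weighted harmonic mean.
Total thickness L = 2.94 + 4.03 + 13.5 = 20.47 m.
Σ(b_i/K_i) = 2.94/608 + 4.03/96.3 + 13.5/0.00847 = 1594 d.
K_eq = L / Σ(b_i/K_i) = 20.47 / 1594 = 0.01284 m/day.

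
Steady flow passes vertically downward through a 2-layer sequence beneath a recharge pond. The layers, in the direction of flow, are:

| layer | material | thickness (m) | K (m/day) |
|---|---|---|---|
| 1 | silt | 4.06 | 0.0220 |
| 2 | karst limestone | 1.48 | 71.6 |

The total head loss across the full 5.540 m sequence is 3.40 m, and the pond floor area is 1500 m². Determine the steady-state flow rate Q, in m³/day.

27.6

Flow is perpendicular to layering, so the layers act in series and the equivalent K is the thickness-weighted harmonic mean.
Total thickness L = 4.06 + 1.48 = 5.540 m.
Σ(b_i/K_i) = 4.06/0.0220 + 1.48/71.6 = 184.6 d.
K_eq = L / Σ(b_i/K_i) = 5.540 / 184.6 = 0.03002 m/day.
Q = K_eq · A · (Δh/L) = 0.03002 × 1500 × (3.40/5.540) = 27.63 m³/day.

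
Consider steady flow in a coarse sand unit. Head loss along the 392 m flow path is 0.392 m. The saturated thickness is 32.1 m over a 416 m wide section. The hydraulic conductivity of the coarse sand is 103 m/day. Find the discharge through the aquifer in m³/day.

Cross-sectional area A = 416 × 32.1 = 13354 m².
Hydraulic gradient i = Δh / L = 0.392 / 392 = 0.001000.
Darcy's law: Q = K · A · i = 103.0 × 13354 × 0.001000 = 1375 m³/day.

1380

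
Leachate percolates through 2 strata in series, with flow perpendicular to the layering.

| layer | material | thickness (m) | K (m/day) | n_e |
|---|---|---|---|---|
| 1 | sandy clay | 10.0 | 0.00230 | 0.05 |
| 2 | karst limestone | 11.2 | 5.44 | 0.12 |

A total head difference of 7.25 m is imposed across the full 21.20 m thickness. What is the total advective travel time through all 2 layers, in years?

With flow normal to the layers, continuity requires the same specific discharge q through every layer.
Σ(b_i/K_i) = 10.0/0.00230 + 11.2/5.44 = 4350 d.
q = Δh / Σ(b_i/K_i) = 7.25 / 4350 = 0.001667 m/day.
In each layer the seepage velocity is v_i = q/n_i, so the layer transit time is t_i = b_i·n_i / q:
  layer 1 (sandy clay): t_1 = 10.0 × 0.05 / 0.001667 = 300.0 d
  layer 2 (karst limestone): t_2 = 11.2 × 0.12 / 0.001667 = 806.4 d
Total t = Σ t_i = 1106 days = 3.029 years.

3.03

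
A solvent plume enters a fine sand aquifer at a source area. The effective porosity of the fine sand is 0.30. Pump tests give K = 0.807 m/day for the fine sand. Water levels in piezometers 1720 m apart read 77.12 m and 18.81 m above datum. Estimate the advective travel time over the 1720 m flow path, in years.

Hydraulic gradient i = (77.12 − 18.81) / 1720 = 58.31 / 1720 = 0.03390.
Darcy flux q = K · i = 0.8070 × 0.03390 = 0.02736 m/day.
Seepage velocity v = q / n_e = 0.02736 / 0.30 = 0.09119 m/day.
Travel time t = L / v = 1720 / 0.09119 = 18861 days = 51.64 years.

51.6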